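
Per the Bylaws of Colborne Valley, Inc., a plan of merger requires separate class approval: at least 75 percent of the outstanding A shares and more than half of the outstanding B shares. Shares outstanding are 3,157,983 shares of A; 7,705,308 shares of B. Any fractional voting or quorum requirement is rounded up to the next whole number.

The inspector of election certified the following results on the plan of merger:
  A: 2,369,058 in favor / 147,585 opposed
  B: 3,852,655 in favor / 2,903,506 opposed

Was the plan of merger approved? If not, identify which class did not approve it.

Approved — every class gave the required vote.

A: 3/4 of 3157983 = 2368487.25, rounded up to 2368488; 2,368,488 required, 2,369,058 in favor — approved.
B: a majority of 7705308 is 3852655; 3,852,655 required, 3,852,655 in favor — approved.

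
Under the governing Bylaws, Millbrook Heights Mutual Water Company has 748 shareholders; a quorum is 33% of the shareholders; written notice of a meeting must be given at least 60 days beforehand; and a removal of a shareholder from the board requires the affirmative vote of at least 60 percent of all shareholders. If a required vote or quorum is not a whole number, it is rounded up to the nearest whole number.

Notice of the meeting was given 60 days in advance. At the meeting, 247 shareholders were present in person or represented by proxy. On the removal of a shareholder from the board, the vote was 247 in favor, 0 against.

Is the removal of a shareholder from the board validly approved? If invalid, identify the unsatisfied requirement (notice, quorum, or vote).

Notice: 60 days given; 60 required. Satisfied.
Quorum: 33% of 748 = 246.84, rounded up to 247; 247 present. Satisfied.
Vote: requires three-fifths of all shareholders (748); 3/5 of 748 = 448.80, rounded up to 449, so 449 needed; 247 in favor. Not satisfied.

Invalid — vote requirement not satisfied.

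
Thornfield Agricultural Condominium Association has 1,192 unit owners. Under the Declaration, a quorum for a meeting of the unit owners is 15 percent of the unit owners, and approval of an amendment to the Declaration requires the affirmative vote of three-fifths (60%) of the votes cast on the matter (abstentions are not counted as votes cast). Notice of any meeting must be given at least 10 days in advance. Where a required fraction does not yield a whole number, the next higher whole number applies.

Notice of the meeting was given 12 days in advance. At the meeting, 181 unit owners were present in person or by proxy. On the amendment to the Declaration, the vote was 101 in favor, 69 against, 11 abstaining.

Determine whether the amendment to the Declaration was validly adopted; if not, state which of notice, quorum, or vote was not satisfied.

Notice: 12 days given; 10 required. Satisfied.
Quorum: 15% of 1,192 = 178.80, rounded up to 179; 181 present. Satisfied.
Vote: requires three-fifths of the votes cast (181 − 11 abstaining = 170); 3/5 of 170 = 102, so 102 needed; 101 in favor. Not satisfied.

Invalid — vote requirement not satisfied.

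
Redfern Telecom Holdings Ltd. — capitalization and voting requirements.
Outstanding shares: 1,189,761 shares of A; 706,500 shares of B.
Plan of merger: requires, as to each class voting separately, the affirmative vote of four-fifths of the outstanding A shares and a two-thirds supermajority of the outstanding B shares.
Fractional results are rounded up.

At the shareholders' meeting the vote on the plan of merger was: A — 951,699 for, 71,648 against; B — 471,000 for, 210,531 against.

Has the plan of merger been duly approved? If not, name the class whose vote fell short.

Not approved — the A shares did not give the required vote.

A: 4/5 of 1189761 = 951808.80, rounded up to 951809; 951,809 required, 951,699 in favor — not approved.
B: 2/3 of 706500 = 471000; 471,000 required, 471,000 in favor — approved.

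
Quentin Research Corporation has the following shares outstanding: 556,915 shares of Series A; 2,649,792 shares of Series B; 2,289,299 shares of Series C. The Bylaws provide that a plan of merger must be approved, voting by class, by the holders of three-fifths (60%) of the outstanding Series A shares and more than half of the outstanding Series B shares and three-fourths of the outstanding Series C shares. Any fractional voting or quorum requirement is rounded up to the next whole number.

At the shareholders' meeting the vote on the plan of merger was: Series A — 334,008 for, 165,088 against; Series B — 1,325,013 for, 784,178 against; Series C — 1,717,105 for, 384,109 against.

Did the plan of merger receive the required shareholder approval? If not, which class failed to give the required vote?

Series A: 3/5 of 556915 = 334149; 334,149 required, 334,008 in favor — not approved.
Series B: a majority of 2649792 is 1324897; 1,324,897 required, 1,325,013 in favor — approved.
Series C: 3/4 of 2289299 = 1716974.25, rounded up to 1716975; 1,716,975 required, 1,717,105 in favor — approved.

Not approved — the Series A shares did not give the required vote.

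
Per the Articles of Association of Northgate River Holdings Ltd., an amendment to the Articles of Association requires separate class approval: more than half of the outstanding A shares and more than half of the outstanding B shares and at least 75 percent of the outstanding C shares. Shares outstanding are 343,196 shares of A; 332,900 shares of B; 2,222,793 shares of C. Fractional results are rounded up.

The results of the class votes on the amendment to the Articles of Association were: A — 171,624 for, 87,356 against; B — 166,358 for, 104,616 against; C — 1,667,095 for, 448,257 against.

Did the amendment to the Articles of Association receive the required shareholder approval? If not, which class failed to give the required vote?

A: a majority of 343196 is 171599; 171,599 required, 171,624 in favor — approved.
B: a majority of 332900 is 166451; 166,451 required, 166,358 in favor — not approved.
C: 3/4 of 2222793 = 1667094.75, rounded up to 1667095; 1,667,095 required, 1,667,095 in favor — approved.

Not approved — the B shares did not give the required vote.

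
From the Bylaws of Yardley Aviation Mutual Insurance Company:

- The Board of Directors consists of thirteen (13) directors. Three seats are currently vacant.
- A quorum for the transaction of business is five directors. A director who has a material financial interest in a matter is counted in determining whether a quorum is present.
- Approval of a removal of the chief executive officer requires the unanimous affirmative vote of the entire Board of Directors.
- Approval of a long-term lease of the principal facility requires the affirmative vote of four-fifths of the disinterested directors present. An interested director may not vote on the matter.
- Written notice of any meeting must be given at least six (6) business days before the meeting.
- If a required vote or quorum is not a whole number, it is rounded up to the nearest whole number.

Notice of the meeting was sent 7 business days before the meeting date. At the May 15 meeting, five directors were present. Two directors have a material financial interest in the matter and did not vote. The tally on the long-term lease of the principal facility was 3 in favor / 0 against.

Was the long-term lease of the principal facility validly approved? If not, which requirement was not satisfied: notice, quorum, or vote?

Notice: 7 business days given; 6 required (7 ≥ 6). Satisfied.
Quorum: 5 present (interested directors count toward quorum); quorum is 5. Satisfied.
Vote: the long-term lease of the principal facility requires four-fifths of the disinterested directors present (5 − 2 = 3). 4/5 of 3 = 2.40, rounded up to 3, so 3 affirmative votes are needed; 3 voted in favor. Satisfied.

Valid — all requirements satisfied.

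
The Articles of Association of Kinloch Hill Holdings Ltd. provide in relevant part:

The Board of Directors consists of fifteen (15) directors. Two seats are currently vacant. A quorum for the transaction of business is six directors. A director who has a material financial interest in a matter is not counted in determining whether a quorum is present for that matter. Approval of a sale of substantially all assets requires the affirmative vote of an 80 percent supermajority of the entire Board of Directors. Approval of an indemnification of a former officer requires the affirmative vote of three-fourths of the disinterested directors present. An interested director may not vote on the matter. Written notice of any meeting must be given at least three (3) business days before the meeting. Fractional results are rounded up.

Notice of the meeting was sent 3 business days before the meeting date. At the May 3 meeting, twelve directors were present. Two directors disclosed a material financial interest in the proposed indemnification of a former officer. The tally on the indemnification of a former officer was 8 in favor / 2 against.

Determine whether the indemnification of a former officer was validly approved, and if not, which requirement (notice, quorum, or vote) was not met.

Valid — all requirements satisfied.

Notice: 3 business days given; 3 required (3 ≥ 3). Satisfied.
Quorum: 12 present, but the 2 interested directors do not count, leaving 10. Quorum is 6. Satisfied.
Vote: the indemnification of a former officer requires three-fourths of the disinterested directors present (12 − 2 = 10). 3/4 of 10 = 7.50, rounded up to 8, so 8 affirmative votes are needed; 8 voted in favor. Satisfied.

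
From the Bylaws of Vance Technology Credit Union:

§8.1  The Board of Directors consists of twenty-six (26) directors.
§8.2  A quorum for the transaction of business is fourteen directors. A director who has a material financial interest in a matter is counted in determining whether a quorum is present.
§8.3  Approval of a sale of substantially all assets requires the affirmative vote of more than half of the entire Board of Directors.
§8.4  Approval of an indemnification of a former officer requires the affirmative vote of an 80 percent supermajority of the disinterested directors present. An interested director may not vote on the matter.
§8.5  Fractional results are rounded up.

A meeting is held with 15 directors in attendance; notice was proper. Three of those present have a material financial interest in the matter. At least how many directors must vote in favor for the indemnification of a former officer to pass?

The indemnification of a former officer requires four-fifths of the disinterested directors present (15 − 3 = 12).
4/5 of 12 = 9.60, rounded up to 10.

10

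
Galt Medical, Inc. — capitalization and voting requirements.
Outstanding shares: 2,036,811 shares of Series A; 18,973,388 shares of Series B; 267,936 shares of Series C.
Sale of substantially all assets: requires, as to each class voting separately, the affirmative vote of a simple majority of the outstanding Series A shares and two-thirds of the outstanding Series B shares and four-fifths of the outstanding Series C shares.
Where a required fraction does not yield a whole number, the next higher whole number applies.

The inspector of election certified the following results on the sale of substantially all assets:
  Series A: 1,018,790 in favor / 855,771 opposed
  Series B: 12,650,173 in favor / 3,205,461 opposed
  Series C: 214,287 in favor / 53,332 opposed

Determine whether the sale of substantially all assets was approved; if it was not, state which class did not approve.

Series A: a majority of 2036811 is 1018406; 1,018,406 required, 1,018,790 in favor — approved.
Series B: 2/3 of 18973388 = 12648925.33, rounded up to 12648926; 12,648,926 required, 12,650,173 in favor — approved.
Series C: 4/5 of 267936 = 214348.80, rounded up to 214349; 214,349 required, 214,287 in favor — not approved.

Not approved — the Series C shares did not give the required vote.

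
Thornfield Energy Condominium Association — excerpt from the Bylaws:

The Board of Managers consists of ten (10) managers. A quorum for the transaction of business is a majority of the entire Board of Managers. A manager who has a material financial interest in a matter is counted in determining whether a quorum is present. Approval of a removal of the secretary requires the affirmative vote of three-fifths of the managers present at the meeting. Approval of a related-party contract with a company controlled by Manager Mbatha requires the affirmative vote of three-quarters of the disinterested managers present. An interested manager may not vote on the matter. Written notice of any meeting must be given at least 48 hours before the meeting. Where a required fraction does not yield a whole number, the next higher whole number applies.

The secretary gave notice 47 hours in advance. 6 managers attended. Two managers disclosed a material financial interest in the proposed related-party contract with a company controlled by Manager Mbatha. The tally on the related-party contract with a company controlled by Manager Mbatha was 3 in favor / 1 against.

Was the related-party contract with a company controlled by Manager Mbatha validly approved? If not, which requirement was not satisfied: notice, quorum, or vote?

Notice: 47 hours given; 48 required (47 < 48). Not satisfied.
Quorum: 6 present (interested managers count toward quorum); quorum is 6. Satisfied.
Vote: the related-party contract with a company controlled by Manager Mbatha requires three-fourths of the disinterested managers present (6 − 2 = 4). 3/4 of 4 = 3, so 3 affirmative votes are needed; 3 voted in favor. Satisfied.

Invalid — notice requirement not satisfied.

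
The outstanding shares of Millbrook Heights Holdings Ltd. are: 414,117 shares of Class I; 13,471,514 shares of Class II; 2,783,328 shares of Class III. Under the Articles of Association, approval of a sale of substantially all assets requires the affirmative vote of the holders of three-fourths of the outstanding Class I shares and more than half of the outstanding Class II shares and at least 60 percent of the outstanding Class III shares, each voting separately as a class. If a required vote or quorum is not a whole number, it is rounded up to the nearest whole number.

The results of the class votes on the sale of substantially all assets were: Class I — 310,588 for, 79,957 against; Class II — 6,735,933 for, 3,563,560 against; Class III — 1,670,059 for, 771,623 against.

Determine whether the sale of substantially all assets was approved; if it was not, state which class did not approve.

Class I: 3/4 of 414117 = 310587.75, rounded up to 310588; 310,588 required, 310,588 in favor — approved.
Class II: a majority of 13471514 is 6735758; 6,735,758 required, 6,735,933 in favor — approved.
Class III: 3/5 of 2783328 = 1669996.80, rounded up to 1669997; 1,669,997 required, 1,670,059 in favor — approved.

Approved — every class gave the required vote.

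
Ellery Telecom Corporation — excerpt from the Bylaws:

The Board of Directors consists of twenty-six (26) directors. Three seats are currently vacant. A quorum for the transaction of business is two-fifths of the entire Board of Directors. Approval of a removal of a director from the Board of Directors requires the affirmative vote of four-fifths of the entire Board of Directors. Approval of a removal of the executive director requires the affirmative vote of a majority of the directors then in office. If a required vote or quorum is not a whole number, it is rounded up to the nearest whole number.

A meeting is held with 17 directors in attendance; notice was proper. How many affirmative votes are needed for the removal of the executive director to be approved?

12

The removal of the executive director requires a majority of the directors then in office (23).
A majority of 23 is 12.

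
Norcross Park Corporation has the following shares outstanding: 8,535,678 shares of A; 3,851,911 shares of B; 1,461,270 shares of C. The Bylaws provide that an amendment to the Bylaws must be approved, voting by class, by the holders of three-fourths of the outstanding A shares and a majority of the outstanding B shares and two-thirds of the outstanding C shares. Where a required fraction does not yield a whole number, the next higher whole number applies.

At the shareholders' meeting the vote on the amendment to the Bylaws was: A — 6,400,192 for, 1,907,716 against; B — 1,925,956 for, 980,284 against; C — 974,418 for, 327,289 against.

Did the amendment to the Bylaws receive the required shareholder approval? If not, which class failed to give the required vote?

A: 3/4 of 8535678 = 6401758.50, rounded up to 6401759; 6,401,759 required, 6,400,192 in favor — not approved.
B: a majority of 3851911 is 1925956; 1,925,956 required, 1,925,956 in favor — approved.
C: 2/3 of 1461270 = 974180; 974,180 required, 974,418 in favor — approved.

Not approved — the A shares did not give the required vote.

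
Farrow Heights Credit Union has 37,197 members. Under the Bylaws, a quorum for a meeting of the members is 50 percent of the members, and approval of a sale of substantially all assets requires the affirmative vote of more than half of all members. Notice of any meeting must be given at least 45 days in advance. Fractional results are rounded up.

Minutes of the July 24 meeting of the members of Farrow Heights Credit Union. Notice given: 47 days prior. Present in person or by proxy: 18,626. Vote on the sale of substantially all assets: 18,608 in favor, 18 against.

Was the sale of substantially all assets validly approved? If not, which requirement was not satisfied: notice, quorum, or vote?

Valid — all requirements satisfied.

Notice: 47 days given; 45 required. Satisfied.
Quorum: 50% of 37,197 = 18,598.50, rounded up to 18,599; 18,626 present. Satisfied.
Vote: requires a majority of all members (37,197); a majority of 37197 is 18599, so 18,599 needed; 18,608 in favor. Satisfied.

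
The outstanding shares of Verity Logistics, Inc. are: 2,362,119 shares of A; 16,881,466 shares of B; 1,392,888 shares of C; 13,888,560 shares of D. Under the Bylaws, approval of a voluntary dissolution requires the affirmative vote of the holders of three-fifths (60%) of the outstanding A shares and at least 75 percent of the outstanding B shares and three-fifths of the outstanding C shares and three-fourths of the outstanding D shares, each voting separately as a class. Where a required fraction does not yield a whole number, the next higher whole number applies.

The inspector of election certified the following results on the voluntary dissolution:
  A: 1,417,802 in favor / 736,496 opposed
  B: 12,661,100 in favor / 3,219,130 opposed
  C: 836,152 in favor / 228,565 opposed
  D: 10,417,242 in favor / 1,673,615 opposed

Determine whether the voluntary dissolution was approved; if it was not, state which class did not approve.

A: 3/5 of 2362119 = 1417271.40, rounded up to 1417272; 1,417,272 required, 1,417,802 in favor — approved.
B: 3/4 of 16881466 = 12661099.50, rounded up to 12661100; 12,661,100 required, 12,661,100 in favor — approved.
C: 3/5 of 1392888 = 835732.80, rounded up to 835733; 835,733 required, 836,152 in favor — approved.
D: 3/4 of 13888560 = 10416420; 10,416,420 required, 10,417,242 in favor — approved.

Approved — every class gave the required vote.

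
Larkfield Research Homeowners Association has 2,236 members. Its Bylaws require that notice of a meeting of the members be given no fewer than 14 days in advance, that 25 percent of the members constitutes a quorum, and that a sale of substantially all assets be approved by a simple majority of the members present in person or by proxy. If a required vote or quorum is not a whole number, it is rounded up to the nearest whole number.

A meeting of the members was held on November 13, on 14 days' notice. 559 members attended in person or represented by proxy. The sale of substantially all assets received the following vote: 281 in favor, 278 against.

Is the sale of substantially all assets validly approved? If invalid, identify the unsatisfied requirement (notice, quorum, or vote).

Valid — all requirements satisfied.

Notice: 14 days given; 14 required. Satisfied.
Quorum: 25% of 2,236 = 559; 559 present. Satisfied.
Vote: requires a majority of those present (559); a majority of 559 is 280, so 280 needed; 281 in favor. Satisfied.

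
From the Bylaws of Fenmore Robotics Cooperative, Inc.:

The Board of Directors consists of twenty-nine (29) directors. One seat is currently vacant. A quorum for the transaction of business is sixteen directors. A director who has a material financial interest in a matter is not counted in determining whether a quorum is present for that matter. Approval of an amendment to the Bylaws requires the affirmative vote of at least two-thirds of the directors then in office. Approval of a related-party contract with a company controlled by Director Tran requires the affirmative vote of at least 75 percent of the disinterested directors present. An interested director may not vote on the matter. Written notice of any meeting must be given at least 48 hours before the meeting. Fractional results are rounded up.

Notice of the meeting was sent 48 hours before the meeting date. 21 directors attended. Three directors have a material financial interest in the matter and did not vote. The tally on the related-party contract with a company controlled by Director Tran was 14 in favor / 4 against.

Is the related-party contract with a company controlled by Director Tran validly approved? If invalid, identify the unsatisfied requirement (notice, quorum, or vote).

Notice: 48 hours given; 48 required (48 ≥ 48). Satisfied.
Quorum: 21 present, but the 3 interested directors do not count, leaving 18. Quorum is 16. Satisfied.
Vote: the related-party contract with a company controlled by Director Tran requires three-fourths of the disinterested directors present (21 − 3 = 18). 3/4 of 18 = 13.50, rounded up to 14, so 14 affirmative votes are needed; 14 voted in favor. Satisfied.

Valid — all requirements satisfied.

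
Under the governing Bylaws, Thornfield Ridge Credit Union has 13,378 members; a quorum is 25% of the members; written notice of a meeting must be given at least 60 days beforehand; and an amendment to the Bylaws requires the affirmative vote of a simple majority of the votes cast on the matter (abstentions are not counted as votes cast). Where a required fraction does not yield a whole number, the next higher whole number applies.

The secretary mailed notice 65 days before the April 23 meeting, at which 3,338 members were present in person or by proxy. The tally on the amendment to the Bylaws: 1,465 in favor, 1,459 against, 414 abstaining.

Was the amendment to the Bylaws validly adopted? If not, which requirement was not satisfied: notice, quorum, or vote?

Invalid — quorum requirement not satisfied.

Notice: 65 days given; 60 required. Satisfied.
Quorum: 25% of 13,378 = 3,344.50, rounded up to 3,345; 3,338 present. Not satisfied.
Vote: requires a majority of the votes cast (3,338 − 414 abstaining = 2,924); a majority of 2924 is 1463, so 1,463 needed; 1,465 in favor. Satisfied.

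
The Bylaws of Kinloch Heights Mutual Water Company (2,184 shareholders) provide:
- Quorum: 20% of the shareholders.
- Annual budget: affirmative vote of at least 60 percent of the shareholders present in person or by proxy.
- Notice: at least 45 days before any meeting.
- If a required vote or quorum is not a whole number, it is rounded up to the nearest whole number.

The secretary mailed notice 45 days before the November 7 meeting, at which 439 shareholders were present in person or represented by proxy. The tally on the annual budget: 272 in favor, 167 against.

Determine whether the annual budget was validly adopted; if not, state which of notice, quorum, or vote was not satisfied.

Valid — all requirements satisfied.

Notice: 45 days given; 45 required. Satisfied.
Quorum: 20% of 2,184 = 436.80, rounded up to 437; 439 present. Satisfied.
Vote: requires three-fifths of those present (439); 3/5 of 439 = 263.40, rounded up to 264, so 264 needed; 272 in favor. Satisfied.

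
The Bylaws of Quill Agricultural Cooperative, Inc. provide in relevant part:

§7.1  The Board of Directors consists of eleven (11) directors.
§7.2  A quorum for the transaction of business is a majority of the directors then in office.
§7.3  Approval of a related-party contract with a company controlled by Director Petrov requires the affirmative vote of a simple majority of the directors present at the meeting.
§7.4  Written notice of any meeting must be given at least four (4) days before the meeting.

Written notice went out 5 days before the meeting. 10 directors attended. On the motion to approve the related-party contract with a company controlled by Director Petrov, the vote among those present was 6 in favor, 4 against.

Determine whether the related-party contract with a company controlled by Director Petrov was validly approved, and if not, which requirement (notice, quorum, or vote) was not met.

Notice: 5 days given; 4 required (5 ≥ 4). Satisfied.
Quorum: 10 present; quorum is 6. Satisfied.
Vote: the related-party contract with a company controlled by Director Petrov requires a majority of the directors present (10). A majority of 10 is 6, so 6 affirmative votes are needed; 6 voted in favor. Satisfied.

Valid — all requirements satisfied.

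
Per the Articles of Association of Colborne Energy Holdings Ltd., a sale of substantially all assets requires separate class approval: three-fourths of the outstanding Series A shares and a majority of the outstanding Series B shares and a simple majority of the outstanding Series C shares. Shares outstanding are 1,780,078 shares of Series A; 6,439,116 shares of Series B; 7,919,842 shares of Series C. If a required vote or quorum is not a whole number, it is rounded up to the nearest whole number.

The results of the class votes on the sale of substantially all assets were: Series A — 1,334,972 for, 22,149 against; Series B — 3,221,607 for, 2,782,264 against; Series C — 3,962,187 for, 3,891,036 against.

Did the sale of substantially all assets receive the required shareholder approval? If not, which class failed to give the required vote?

Series A: 3/4 of 1780078 = 1335058.50, rounded up to 1335059; 1,335,059 required, 1,334,972 in favor — not approved.
Series B: a majority of 6439116 is 3219559; 3,219,559 required, 3,221,607 in favor — approved.
Series C: a majority of 7919842 is 3959922; 3,959,922 required, 3,962,187 in favor — approved.

Not approved — the Series A shares did not give the required vote.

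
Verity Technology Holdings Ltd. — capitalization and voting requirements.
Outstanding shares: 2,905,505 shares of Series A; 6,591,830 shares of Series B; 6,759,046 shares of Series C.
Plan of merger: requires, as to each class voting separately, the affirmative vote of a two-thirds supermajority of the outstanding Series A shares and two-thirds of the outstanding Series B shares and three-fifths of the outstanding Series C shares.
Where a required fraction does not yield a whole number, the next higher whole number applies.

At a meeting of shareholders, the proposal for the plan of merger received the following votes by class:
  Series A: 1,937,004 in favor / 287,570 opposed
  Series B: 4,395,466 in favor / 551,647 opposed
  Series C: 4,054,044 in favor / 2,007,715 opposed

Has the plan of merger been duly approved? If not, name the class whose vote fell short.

Series A: 2/3 of 2905505 = 1937003.33, rounded up to 1937004; 1,937,004 required, 1,937,004 in favor — approved.
Series B: 2/3 of 6591830 = 4394553.33, rounded up to 4394554; 4,394,554 required, 4,395,466 in favor — approved.
Series C: 3/5 of 6759046 = 4055427.60, rounded up to 4055428; 4,055,428 required, 4,054,044 in favor — not approved.

Not approved — the Series C shares did not give the required vote.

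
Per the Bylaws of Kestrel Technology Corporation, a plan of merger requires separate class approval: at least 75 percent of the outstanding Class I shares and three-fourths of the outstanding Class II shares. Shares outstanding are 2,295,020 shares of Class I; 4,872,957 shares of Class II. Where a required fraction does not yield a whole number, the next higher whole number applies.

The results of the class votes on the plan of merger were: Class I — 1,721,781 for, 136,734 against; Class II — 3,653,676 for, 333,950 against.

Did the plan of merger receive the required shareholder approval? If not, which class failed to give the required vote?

Class I: 3/4 of 2295020 = 1721265; 1,721,265 required, 1,721,781 in favor — approved.
Class II: 3/4 of 4872957 = 3654717.75, rounded up to 3654718; 3,654,718 required, 3,653,676 in favor — not approved.

Not approved — the Class II shares did not give the required vote.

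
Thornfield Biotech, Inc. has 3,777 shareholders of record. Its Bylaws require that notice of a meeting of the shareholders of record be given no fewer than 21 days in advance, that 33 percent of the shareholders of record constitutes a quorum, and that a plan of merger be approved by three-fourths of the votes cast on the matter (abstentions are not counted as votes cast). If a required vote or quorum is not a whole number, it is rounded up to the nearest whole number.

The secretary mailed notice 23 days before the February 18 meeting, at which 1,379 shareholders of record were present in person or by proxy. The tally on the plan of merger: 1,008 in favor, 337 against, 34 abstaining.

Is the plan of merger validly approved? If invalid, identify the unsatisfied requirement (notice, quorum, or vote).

Invalid — vote requirement not satisfied.

Notice: 23 days given; 21 required. Satisfied.
Quorum: 33% of 3,777 = 1,246.41, rounded up to 1,247; 1,379 present. Satisfied.
Vote: requires three-fourths of the votes cast (1,379 − 34 abstaining = 1,345); 3/4 of 1345 = 1008.75, rounded up to 1009, so 1,009 needed; 1,008 in favor. Not satisfied.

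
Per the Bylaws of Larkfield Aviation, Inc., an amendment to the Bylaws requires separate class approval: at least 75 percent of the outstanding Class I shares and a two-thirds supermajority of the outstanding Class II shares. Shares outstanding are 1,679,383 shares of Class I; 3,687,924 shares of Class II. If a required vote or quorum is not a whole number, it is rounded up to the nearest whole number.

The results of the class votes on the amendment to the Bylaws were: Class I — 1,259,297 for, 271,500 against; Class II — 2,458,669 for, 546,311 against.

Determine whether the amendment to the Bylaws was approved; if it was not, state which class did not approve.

Class I: 3/4 of 1679383 = 1259537.25, rounded up to 1259538; 1,259,538 required, 1,259,297 in favor — not approved.
Class II: 2/3 of 3687924 = 2458616; 2,458,616 required, 2,458,669 in favor — approved.

Not approved — the Class I shares did not give the required vote.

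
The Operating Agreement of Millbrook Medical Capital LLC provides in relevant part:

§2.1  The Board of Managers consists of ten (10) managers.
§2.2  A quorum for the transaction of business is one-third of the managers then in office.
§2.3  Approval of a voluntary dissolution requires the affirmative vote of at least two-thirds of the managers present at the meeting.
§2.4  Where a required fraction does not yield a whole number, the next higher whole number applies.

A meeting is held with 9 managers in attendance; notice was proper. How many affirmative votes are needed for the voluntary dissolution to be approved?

6

The voluntary dissolution requires two-thirds of the managers present (9).
2/3 of 9 = 6.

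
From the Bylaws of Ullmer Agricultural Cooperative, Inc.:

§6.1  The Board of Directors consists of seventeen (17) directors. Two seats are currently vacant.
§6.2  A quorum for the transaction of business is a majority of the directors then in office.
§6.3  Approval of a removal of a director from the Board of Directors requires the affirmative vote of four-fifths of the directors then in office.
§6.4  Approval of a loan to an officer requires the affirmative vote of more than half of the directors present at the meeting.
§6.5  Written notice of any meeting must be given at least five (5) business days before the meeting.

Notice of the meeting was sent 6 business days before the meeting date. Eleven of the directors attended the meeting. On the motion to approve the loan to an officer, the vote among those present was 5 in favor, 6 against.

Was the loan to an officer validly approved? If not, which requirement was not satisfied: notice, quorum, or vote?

Invalid — vote requirement not satisfied.

Notice: 6 business days given; 5 required (6 ≥ 5). Satisfied.
Quorum: 11 present; quorum is 8. Satisfied.
Vote: the loan to an officer requires a majority of the directors present (11). A majority of 11 is 6, so 6 affirmative votes are needed; 5 voted in favor. Not satisfied.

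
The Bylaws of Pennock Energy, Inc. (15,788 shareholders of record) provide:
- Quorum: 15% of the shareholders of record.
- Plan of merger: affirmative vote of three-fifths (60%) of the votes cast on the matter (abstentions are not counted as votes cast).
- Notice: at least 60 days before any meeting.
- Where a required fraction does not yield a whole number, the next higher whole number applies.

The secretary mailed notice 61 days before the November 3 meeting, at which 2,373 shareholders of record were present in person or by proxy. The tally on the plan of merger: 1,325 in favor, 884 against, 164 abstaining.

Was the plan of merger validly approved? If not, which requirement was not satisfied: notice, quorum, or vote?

Notice: 61 days given; 60 required. Satisfied.
Quorum: 15% of 15,788 = 2,368.20, rounded up to 2,369; 2,373 present. Satisfied.
Vote: requires three-fifths of the votes cast (2,373 − 164 abstaining = 2,209); 3/5 of 2209 = 1325.40, rounded up to 1326, so 1,326 needed; 1,325 in favor. Not satisfied.

Invalid — vote requirement not satisfied.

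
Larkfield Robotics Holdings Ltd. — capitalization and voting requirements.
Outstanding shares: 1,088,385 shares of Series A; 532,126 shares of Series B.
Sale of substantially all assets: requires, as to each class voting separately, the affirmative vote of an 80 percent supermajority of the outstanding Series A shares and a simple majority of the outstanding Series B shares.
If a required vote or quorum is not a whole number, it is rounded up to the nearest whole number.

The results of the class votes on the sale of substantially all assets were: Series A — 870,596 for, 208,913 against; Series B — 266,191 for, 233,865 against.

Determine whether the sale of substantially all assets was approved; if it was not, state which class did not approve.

Series A: 4/5 of 1088385 = 870708; 870,708 required, 870,596 in favor — not approved.
Series B: a majority of 532126 is 266064; 266,064 required, 266,191 in favor — approved.

Not approved — the Series A shares did not give the required vote.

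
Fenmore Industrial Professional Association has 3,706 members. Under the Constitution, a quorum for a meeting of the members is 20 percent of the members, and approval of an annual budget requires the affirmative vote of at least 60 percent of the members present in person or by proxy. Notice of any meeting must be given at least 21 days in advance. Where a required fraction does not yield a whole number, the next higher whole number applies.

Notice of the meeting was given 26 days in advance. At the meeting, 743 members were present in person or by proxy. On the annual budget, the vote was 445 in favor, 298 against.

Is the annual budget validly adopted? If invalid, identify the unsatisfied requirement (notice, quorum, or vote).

Notice: 26 days given; 21 required. Satisfied.
Quorum: 20% of 3,706 = 741.20, rounded up to 742; 743 present. Satisfied.
Vote: requires three-fifths of those present (743); 3/5 of 743 = 445.80, rounded up to 446, so 446 needed; 445 in favor. Not satisfied.

Invalid — vote requirement not satisfied.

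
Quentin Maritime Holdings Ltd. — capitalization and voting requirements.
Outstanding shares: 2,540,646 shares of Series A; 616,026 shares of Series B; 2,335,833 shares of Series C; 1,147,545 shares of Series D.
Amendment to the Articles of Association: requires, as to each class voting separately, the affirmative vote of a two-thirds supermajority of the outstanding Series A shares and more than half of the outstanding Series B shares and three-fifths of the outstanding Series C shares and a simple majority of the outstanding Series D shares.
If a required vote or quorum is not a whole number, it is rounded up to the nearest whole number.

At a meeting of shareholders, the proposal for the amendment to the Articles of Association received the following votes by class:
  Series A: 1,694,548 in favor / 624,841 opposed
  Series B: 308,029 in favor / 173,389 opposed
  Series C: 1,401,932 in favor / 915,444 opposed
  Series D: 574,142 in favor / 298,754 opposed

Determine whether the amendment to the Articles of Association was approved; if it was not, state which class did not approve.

Series A: 2/3 of 2540646 = 1693764; 1,693,764 required, 1,694,548 in favor — approved.
Series B: a majority of 616026 is 308014; 308,014 required, 308,029 in favor — approved.
Series C: 3/5 of 2335833 = 1401499.80, rounded up to 1401500; 1,401,500 required, 1,401,932 in favor — approved.
Series D: a majority of 1147545 is 573773; 573,773 required, 574,142 in favor — approved.

Approved — every class gave the required vote.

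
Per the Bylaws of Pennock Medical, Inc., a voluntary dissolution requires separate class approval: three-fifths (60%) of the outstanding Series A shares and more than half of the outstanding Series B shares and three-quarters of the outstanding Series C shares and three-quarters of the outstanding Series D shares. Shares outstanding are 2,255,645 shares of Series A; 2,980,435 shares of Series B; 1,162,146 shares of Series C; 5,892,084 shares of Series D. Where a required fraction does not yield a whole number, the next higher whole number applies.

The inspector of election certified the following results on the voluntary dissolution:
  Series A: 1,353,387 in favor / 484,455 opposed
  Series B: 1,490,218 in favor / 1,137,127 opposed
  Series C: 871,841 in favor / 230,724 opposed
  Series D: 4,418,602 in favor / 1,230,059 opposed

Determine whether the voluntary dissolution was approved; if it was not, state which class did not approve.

Series A: 3/5 of 2255645 = 1353387; 1,353,387 required, 1,353,387 in favor — approved.
Series B: a majority of 2980435 is 1490218; 1,490,218 required, 1,490,218 in favor — approved.
Series C: 3/4 of 1162146 = 871609.50, rounded up to 871610; 871,610 required, 871,841 in favor — approved.
Series D: 3/4 of 5892084 = 4419063; 4,419,063 required, 4,418,602 in favor — not approved.

Not approved — the Series D shares did not give the required vote.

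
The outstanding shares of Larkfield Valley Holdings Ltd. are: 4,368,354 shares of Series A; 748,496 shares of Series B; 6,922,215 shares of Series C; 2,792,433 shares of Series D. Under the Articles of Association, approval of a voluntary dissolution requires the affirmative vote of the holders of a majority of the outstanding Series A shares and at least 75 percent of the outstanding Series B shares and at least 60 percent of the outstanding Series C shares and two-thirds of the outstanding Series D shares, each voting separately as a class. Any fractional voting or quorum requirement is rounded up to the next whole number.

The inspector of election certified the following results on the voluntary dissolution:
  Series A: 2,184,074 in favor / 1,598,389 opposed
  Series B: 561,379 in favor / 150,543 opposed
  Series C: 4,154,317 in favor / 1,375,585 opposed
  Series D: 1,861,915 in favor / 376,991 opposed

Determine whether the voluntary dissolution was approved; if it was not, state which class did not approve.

Series A: a majority of 4368354 is 2184178; 2,184,178 required, 2,184,074 in favor — not approved.
Series B: 3/4 of 748496 = 561372; 561,372 required, 561,379 in favor — approved.
Series C: 3/5 of 6922215 = 4153329; 4,153,329 required, 4,154,317 in favor — approved.
Series D: 2/3 of 2792433 = 1861622; 1,861,622 required, 1,861,915 in favor — approved.

Not approved — the Series A shares did not give the required vote.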